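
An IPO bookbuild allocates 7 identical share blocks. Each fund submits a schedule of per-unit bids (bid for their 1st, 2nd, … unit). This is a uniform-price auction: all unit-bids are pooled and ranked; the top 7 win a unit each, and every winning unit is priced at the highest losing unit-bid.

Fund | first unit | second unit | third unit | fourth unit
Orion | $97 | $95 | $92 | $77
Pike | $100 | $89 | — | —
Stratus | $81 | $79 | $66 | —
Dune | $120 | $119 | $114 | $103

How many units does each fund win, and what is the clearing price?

Pooled unit-bids ranked (top 7): 120 (Dune-1), 119 (Dune-2), 114 (Dune-3), 103 (Dune-4), 100 (Pike-1), 97 (Orion-1), 95 (Orion-2)
Highest rejected unit-bid = $92.
Allocation: Dune 4, Orion 2, Pike 1.

Dune 4, Orion 2, Pike 1; clearing price $92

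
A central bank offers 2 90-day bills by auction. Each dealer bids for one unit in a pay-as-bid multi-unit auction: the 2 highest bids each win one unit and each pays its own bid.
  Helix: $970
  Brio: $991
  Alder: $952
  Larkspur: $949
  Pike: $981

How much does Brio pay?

Bids ranked high→low: 991 (Brio), 981 (Pike), 970 (Helix), 952 (Alder), …
Top 2: Brio, Pike.
Brio wins → own bid $991.

Brio pays $991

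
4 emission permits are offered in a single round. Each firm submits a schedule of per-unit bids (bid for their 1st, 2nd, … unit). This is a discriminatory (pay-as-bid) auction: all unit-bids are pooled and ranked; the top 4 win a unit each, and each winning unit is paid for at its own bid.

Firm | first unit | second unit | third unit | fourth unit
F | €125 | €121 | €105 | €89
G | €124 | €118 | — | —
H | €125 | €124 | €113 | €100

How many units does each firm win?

F 1, G 1, H 2

Merging the schedules and taking the best 4: 125 (F-1), 125 (H-1), 124 (G-1), 124 (H-2)
Next rejected bid: €121 (not a price — pay-as-bid).
Allocation: F 1, G 1, H 2.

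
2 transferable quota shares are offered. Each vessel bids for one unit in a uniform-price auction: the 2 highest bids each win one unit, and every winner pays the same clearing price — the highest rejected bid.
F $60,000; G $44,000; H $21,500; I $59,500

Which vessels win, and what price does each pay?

Sorting: 60,000 (F), 59,500 (I), 44,000 (G), 21,500 (H)
The 2 highest are F, I.
Highest unsuccessful bid: $44,000 → clearing price.

F, I; each pays $44,000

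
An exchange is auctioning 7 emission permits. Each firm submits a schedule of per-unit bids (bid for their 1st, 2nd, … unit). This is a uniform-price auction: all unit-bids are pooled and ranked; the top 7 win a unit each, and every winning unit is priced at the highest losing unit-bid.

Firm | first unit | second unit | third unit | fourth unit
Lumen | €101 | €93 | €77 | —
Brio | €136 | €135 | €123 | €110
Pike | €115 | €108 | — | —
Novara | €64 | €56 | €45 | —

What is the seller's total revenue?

Total revenue: €651

All unit-bids, highest first — top 7: 136 (Brio-1), 135 (Brio-2), 123 (Brio-3), 115 (Pike-1), 110 (Brio-4), 108 (Pike-2), 101 (Lumen-1)
Highest rejected unit-bid = €93.
Allocation: Brio 4, Lumen 1, Pike 2. Every unit priced at €93.
Revenue = 7 × 93 = €651.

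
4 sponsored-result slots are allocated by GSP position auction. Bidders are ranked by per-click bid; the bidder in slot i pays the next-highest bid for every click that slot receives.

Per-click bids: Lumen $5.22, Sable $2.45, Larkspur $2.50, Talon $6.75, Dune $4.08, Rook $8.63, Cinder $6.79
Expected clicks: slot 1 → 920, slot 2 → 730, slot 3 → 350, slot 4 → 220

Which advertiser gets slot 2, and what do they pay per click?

Per-click bids in order: $8.63 (Rook) > $6.79 (Cinder) > $6.75 (Talon) > $5.22 (Lumen) > $4.08 (Dune) > …
Slot 2 goes to the second-ranked bidder, Cinder, who pays the next bid down: $6.75/click.

Cinder; $6.75 per click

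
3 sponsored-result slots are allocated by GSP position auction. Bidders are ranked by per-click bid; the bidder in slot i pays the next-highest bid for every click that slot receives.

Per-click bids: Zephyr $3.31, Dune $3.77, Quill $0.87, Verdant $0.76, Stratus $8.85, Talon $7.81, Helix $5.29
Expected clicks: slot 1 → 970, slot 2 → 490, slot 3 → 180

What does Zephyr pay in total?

Zephyr pays $0.00

Per-click bids in order: $8.85 (Stratus) > $7.81 (Talon) > $5.29 (Helix) > $3.77 (Dune) > …
Zephyr ranks below slot 3 → no slot, pays nothing.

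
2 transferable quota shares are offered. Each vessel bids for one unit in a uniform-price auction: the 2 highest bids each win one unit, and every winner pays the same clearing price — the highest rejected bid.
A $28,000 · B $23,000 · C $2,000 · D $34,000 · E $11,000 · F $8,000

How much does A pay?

Ordering the bids: 34,000 (D), 28,000 (A), 23,000 (B), 11,000 (E), …
Top 2: D, A.
Clearing price = highest rejected bid = $23,000.
A wins → pays $23,000.

A pays $23,000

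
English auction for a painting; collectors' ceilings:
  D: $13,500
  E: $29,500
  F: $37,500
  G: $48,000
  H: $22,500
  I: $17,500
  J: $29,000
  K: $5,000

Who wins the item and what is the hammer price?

G wins at $37,500

Sorting limits: 48,000 (G) > 37,500 (F) > 29,500 (E) > 29,000 (J) > 22,500 (H) > 17,500 (I) > …
Once the price passes $37,500, only G is left; the hammer falls at F's limit of $37,500.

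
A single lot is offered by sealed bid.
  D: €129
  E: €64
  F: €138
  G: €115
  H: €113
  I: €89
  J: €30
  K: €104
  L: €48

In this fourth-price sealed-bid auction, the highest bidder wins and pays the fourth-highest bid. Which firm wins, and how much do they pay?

Fourth-price sealed-bid auction: the highest bidder wins and pays the fourth-highest bid.
Bids in order: 138 (F) > 129 (D) > 115 (G) > 113 (H) > 104 (K) > 89 (I) > …
F wins; payment is bid #4 in the ranking = €113.

F pays €113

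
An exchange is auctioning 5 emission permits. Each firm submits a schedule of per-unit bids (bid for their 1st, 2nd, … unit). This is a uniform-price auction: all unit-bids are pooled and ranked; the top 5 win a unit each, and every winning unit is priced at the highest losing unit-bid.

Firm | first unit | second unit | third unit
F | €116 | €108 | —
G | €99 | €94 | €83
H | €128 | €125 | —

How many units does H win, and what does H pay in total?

H: 2 units, pays €188

Pooled unit-bids ranked (top 5): 128 (H-1), 125 (H-2), 116 (F-1), 108 (F-2), 99 (G-1)
First bid not allocated: €94.
H wins 2 unit(s) at €94 each.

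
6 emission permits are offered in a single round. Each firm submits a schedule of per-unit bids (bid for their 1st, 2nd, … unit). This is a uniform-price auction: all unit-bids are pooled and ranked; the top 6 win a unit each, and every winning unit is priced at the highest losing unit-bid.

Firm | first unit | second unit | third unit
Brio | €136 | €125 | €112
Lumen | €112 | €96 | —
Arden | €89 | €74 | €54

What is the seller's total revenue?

All unit-bids, highest first — top 6: 136 (Brio-1), 125 (Brio-2), 112 (Brio-3), 112 (Lumen-1), 96 (Lumen-2), 89 (Arden-1)
The (k+1)-th unit-bid is €74.
Allocation: Arden 1, Brio 3, Lumen 2. Every unit priced at €74.
Revenue = 6 × 74 = €444.

Total revenue: €444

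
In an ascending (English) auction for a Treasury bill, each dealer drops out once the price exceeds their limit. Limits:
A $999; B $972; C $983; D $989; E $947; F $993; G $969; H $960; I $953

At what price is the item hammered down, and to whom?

Sorting limits: 999 (A) > 993 (F) > 989 (D) > 983 (C) > 972 (B) > 969 (G) > …
F is the last rival to drop out, at $993; A remains and wins at that price.

A wins at $993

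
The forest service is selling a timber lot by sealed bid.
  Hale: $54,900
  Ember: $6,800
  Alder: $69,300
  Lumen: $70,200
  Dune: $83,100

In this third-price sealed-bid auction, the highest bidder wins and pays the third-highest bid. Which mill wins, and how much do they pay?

Dune pays $69,300

Sorting bids: 83,100 (Dune) > 70,200 (Lumen) > 69,300 (Alder) > 54,900 (Hale) > 6,800 (Ember)
Dune is highest; pays the third-highest bid, $69,300.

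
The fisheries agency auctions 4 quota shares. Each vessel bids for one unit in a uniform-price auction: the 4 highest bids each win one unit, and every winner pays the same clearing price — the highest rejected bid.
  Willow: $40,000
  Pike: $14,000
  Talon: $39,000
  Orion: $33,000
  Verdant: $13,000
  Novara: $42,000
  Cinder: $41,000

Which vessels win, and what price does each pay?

Sorting: 42,000 (Novara), 41,000 (Cinder), 40,000 (Willow), 39,000 (Talon), 33,000 (Orion), 14,000 (Pike), …
Top 4: Novara, Cinder, Willow, Talon.
Clearing price = highest rejected bid = $33,000.

Novara, Cinder, Willow, Talon; each pays $33,000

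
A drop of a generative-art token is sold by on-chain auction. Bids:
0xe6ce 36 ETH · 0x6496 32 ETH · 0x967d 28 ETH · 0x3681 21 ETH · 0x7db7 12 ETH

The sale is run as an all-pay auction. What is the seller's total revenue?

Total revenue: 129 ETH

Bids ranked: 36 (0xe6ce) > 32 (0x6496) > 28 (0x967d) > 21 (0x3681) > 12 (0x7db7)
Every bidder forfeits their bid regardless of winning.
Revenue = 36 + 32 + 28 + 21 + 12 = 129 ETH.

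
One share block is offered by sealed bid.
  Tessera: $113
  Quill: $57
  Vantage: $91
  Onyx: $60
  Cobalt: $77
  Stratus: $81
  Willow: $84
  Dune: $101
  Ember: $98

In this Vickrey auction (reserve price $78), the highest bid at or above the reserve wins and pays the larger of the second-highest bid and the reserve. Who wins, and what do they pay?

Tessera pays $101

Rule: the highest bid at or above the reserve wins and pays the larger of the second-highest bid and the reserve.
Bids in order: 113 (Tessera) > 101 (Dune) > 98 (Ember) > 91 (Vantage) > 84 (Willow) > 81 (Stratus) > …
Tessera has the top bid at or above the reserve ($113).
max(second-highest $101, reserve $78) = $101; the reserve does not bind.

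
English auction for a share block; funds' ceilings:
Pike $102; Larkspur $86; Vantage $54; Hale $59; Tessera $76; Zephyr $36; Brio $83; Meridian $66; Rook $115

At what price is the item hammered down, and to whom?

Sorting limits: 115 (Rook) > 102 (Pike) > 86 (Larkspur) > 83 (Brio) > 76 (Tessera) > 66 (Meridian) > …
Bidding ends when Pike exits at $102; Rook takes it.

Rook wins at $102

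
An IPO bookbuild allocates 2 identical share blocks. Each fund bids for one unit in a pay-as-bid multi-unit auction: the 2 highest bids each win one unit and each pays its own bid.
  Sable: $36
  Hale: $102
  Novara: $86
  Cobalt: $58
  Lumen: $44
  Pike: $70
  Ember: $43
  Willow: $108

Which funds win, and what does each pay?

Willow $108, Hale $102

Bids ranked high→low: 108 (Willow), 102 (Hale), 86 (Novara), 70 (Pike), …
The 2 highest are Willow, Hale.
Each winner pays its own bid: Willow $108, Hale $102.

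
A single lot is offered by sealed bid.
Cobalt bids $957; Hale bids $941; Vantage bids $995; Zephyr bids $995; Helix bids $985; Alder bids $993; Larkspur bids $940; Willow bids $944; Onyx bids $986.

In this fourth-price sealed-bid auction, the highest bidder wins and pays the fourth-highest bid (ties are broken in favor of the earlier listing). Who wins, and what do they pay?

Bids in order: 995 (Vantage) > 995 (Zephyr) > 993 (Alder) > 986 (Onyx) > 985 (Helix) > 957 (Cobalt) > …
Vantage and Zephyr tie at $995; tie-break gives it to Vantage.
Vantage is highest; pays the fourth-highest bid, $986.

Vantage pays $986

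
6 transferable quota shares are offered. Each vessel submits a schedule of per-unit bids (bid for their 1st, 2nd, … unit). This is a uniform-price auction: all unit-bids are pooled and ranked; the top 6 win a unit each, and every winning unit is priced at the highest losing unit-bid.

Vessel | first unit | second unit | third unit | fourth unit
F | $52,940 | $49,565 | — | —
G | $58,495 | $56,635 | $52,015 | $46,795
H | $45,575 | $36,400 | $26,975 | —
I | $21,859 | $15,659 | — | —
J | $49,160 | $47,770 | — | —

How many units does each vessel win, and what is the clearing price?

Merging the schedules and taking the best 6: 58,495 (G-1), 56,635 (G-2), 52,940 (F-1), 52,015 (G-3), 49,565 (F-2), 49,160 (J-1)
First bid not allocated: $47,770.
Allocation: F 2, G 3, J 1.

F 2, G 3, J 1; clearing price $47,770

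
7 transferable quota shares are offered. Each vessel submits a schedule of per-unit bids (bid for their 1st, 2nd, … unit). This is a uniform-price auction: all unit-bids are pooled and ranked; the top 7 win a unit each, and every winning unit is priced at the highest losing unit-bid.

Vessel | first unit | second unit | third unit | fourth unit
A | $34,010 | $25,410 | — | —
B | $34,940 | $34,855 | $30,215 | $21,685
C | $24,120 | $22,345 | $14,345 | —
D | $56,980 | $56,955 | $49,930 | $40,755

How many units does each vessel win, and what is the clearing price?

Merging the schedules and taking the best 7: 56,980 (D-1), 56,955 (D-2), 49,930 (D-3), 40,755 (D-4), 34,940 (B-1), 34,855 (B-2), 34,010 (A-1)
The (k+1)-th unit-bid is $30,215.
Allocation: A 1, B 2, D 4.

A 1, B 2, D 4; clearing price $30,215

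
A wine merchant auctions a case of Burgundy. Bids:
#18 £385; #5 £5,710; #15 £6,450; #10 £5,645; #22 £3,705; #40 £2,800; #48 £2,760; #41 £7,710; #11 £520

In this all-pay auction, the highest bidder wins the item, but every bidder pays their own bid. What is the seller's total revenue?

Total revenue: £35,685

Rule: the highest bidder wins the item, but every bidder pays their own bid.
Bids in order: 7,710 (#41) > 6,450 (#15) > 5,710 (#5) > 5,645 (#10) > 3,705 (#22) > 2,800 (#40) > …
Every bidder forfeits their bid regardless of winning.
Revenue = 385 + 5,710 + 6,450 + 5,645 + 3,705 + 2,800 + 2,760 + 7,710 + 520 = £35,685.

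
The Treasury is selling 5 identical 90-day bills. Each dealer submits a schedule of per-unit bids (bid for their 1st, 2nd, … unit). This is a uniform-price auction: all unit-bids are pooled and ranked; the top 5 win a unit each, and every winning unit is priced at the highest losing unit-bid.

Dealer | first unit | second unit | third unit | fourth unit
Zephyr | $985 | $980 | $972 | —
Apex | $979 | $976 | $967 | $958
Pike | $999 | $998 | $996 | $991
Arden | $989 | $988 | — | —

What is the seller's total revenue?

Pooled unit-bids ranked (top 5): 999 (Pike-1), 998 (Pike-2), 996 (Pike-3), 991 (Pike-4), 989 (Arden-1)
Highest rejected unit-bid = $988.
Allocation: Arden 1, Pike 4. Every unit priced at $988.
Revenue = 5 × 988 = $4,940.

Total revenue: $4,940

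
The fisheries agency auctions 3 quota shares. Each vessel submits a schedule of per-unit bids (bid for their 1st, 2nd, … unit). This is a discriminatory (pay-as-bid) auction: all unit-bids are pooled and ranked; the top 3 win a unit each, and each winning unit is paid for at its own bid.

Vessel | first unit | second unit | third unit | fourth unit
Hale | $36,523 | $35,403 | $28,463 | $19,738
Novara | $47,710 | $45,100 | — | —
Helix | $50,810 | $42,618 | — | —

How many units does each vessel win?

Merging the schedules and taking the best 3: 50,810 (Helix-1), 47,710 (Novara-1), 45,100 (Novara-2)
Next rejected bid: $42,618 (not a price — pay-as-bid).
Allocation: Helix 1, Novara 2.

Helix 1, Novara 2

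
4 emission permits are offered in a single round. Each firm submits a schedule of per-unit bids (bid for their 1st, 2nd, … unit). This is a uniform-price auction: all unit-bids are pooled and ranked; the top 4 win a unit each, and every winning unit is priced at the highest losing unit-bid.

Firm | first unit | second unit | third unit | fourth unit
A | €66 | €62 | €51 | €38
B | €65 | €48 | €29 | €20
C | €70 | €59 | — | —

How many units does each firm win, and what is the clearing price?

A 2, B 1, C 1; clearing price €59

Pooled unit-bids ranked (top 4): 70 (C-1), 66 (A-1), 65 (B-1), 62 (A-2)
The (k+1)-th unit-bid is €59.
Allocation: A 2, B 1, C 1.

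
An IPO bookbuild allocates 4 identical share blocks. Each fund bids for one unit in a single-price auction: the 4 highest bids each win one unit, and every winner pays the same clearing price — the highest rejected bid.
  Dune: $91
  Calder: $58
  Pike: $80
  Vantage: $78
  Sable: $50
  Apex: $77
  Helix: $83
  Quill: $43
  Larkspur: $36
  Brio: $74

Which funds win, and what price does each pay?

Bids ranked high→low: 91 (Dune), 83 (Helix), 80 (Pike), 78 (Vantage), 77 (Apex), 74 (Brio), …
Top 4: Dune, Helix, Pike, Vantage.
Highest unsuccessful bid: $77 → clearing price.

Dune, Helix, Pike, Vantage; each pays $77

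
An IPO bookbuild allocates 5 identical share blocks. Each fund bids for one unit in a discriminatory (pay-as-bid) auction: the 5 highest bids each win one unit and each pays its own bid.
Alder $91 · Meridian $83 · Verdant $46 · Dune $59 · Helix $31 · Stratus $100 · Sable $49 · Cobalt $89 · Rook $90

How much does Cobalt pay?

Ordering the bids: 100 (Stratus), 91 (Alder), 90 (Rook), 89 (Cobalt), 83 (Meridian), 59 (Dune), 49 (Sable), …
The 5 highest are Stratus, Alder, Rook, Cobalt, Meridian.
Cobalt wins → own bid $89.

Cobalt pays $89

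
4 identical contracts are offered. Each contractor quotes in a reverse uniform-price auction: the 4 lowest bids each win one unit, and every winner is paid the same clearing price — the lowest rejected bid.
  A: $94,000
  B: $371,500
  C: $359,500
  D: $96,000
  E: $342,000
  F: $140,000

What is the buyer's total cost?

Total cost: $1,438,000

Ordering the bids: 94,000 (A), 96,000 (D), 140,000 (F), 342,000 (E), 359,500 (C), 371,500 (B)
Winners (4 units): A, D, F, E.
Clearing price = lowest rejected bid = $359,500.
Total cost = 4 × $359,500 = $1,438,000.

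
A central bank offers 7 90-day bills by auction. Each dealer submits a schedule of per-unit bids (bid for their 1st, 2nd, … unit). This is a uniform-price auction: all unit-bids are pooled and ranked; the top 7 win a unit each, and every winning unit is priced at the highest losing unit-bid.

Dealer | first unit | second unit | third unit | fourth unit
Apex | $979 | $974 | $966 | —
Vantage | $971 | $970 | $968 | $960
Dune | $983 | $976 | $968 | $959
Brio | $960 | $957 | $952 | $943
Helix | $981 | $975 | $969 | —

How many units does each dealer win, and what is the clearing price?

All unit-bids, highest first — top 7: 983 (Dune-1), 981 (Helix-1), 979 (Apex-1), 976 (Dune-2), 975 (Helix-2), 974 (Apex-2), 971 (Vantage-1)
Highest rejected unit-bid = $970.
Allocation: Apex 2, Dune 2, Helix 2, Vantage 1.

Apex 2, Dune 2, Helix 2, Vantage 1; clearing price $970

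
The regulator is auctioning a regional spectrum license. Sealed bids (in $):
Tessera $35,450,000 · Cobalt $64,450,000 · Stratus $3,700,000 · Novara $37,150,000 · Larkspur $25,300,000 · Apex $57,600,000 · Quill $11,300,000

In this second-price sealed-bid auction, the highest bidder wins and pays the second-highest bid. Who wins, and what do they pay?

Sorting bids: 64,450,000 (Cobalt) > 57,600,000 (Apex) > 37,150,000 (Novara) > 35,450,000 (Tessera) > 25,300,000 (Larkspur) > 11,300,000 (Quill) > …
Second-price: Cobalt pays Apex's bid of $57,600,000.

Cobalt pays $57,600,000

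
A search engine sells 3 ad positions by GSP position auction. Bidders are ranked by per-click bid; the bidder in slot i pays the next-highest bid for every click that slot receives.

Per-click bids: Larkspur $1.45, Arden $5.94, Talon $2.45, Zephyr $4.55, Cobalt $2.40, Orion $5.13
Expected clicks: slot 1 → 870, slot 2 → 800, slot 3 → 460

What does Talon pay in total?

Ranked by bid: $5.94 (Arden) > $5.13 (Orion) > $4.55 (Zephyr) > $2.45 (Talon) > …
Talon ranks below slot 3 → no slot, pays nothing.

Talon pays $0.00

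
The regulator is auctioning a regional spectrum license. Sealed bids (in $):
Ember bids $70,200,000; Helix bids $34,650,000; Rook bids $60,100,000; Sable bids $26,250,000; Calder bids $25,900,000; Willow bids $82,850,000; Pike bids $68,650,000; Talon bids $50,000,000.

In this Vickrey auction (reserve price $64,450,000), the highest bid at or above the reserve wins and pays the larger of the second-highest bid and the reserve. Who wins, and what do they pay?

Sorting bids: 82,850,000 (Willow) > 70,200,000 (Ember) > 68,650,000 (Pike) > 60,100,000 (Rook) > 50,000,000 (Talon) > 34,650,000 (Helix) > …
Highest eligible bid: Willow at $82,850,000.
Second-highest bid $70,200,000 exceeds the reserve $64,450,000 → payment $70,200,000.

Willow pays $70,200,000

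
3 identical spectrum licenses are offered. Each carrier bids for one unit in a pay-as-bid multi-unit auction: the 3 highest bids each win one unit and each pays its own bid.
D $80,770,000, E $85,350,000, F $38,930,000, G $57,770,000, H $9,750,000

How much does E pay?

Bids ranked high→low: 85,350,000 (E), 80,770,000 (D), 57,770,000 (G), 38,930,000 (F), 9,750,000 (H)
Winners (3 units): E, D, G.
E wins → own bid $85,350,000.

E pays $85,350,000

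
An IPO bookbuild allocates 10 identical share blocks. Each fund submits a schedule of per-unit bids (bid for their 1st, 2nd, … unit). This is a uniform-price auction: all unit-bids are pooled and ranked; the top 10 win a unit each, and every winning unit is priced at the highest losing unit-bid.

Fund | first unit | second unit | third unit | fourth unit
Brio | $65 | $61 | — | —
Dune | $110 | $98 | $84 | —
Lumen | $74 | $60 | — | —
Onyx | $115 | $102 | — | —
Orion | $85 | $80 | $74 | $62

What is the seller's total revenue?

Total revenue: $620

All unit-bids, highest first — top 10: 115 (Onyx-1), 110 (Dune-1), 102 (Onyx-2), 98 (Dune-2), 85 (Orion-1), 84 (Dune-3), 80 (Orion-2), 74 (Lumen-1), 74 (Orion-3), 65 (Brio-1)
The (k+1)-th unit-bid is $62.
Allocation: Brio 1, Dune 3, Lumen 1, Onyx 2, Orion 3. Every unit priced at $62.
Revenue = 10 × 62 = $620.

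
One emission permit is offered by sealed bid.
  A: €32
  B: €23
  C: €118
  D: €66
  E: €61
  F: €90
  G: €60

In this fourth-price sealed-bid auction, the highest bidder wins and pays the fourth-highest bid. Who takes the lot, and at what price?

C pays €61

Sorting bids: 118 (C) > 90 (F) > 66 (D) > 61 (E) > 60 (G) > 32 (A) > …
C wins; payment is bid #4 in the ranking = €61.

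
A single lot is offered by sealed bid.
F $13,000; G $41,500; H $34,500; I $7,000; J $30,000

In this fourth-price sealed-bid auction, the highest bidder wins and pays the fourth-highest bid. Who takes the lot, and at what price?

G pays $13,000

Sorting bids: 41,500 (G) > 34,500 (H) > 30,000 (J) > 13,000 (F) > 7,000 (I)
G wins; payment is bid #4 in the ranking = $13,000.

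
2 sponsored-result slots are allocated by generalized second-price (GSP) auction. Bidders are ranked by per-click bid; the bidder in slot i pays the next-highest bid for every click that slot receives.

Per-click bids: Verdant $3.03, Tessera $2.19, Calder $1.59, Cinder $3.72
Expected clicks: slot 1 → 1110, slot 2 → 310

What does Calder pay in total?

Calder pays $0.00

Per-click bids in order: $3.72 (Cinder) > $3.03 (Verdant) > $2.19 (Tessera) > …
Calder ranks below slot 2 → no slot, pays nothing.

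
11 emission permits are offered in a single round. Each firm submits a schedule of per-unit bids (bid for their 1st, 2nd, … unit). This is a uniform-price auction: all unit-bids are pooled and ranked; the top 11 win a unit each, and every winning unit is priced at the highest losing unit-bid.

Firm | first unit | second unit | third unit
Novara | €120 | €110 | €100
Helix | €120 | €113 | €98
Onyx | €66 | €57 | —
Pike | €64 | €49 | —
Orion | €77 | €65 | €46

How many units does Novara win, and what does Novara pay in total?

Novara: 3 units, pays €147

Pooled unit-bids ranked (top 11): 120 (Novara-1), 120 (Helix-1), 113 (Helix-2), 110 (Novara-2), 100 (Novara-3), 98 (Helix-3), 77 (Orion-1), 66 (Onyx-1), 65 (Orion-2), 64 (Pike-1), 57 (Onyx-2)
The (k+1)-th unit-bid is €49.
Novara wins 3 unit(s) at €49 each.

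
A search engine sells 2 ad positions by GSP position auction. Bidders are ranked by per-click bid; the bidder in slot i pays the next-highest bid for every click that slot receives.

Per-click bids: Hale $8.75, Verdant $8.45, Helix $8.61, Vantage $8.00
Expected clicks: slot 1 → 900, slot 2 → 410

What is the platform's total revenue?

Total revenue: $11213.50

Per-click bids in order: $8.75 (Hale) > $8.61 (Helix) > $8.45 (Verdant) > …
Slot 1: Hale pays $8.61 × 900 = $7749.00
Slot 2: Helix pays $8.45 × 410 = $3464.50
Total = $11213.50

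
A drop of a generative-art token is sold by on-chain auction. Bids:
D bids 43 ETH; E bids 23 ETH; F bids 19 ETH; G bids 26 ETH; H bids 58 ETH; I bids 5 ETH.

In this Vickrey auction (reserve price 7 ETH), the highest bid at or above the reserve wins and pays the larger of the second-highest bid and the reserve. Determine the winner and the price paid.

H pays 43 ETH

Rule: the highest bid at or above the reserve wins and pays the larger of the second-highest bid and the reserve.
Bids ranked: 58 (H) > 43 (D) > 26 (G) > 23 (E) > 19 (F) > 5 (I)
H has the top bid at or above the reserve (58 ETH).
max(second-highest 43 ETH, reserve 7 ETH) = 43 ETH; the reserve does not bind.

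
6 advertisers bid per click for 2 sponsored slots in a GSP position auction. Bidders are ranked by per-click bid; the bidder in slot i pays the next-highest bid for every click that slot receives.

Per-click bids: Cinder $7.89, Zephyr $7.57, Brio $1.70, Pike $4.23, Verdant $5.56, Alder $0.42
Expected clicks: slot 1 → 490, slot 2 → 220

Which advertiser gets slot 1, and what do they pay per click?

Cinder; $7.57 per click

Ranked by bid: $7.89 (Cinder) > $7.57 (Zephyr) > $5.56 (Verdant) > …
Slot 1 goes to the first-ranked bidder, Cinder, who pays the next bid down: $7.57/click.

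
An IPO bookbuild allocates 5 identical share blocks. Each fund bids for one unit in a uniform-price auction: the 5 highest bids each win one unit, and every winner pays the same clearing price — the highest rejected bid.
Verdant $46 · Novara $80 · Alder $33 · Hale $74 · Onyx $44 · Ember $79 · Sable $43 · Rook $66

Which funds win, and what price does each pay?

Ordering the bids: 80 (Novara), 79 (Ember), 74 (Hale), 66 (Rook), 46 (Verdant), 44 (Onyx), 43 (Sable), …
Winners (5 units): Novara, Ember, Hale, Rook, Verdant.
Highest unsuccessful bid: $44 → clearing price.

Novara, Ember, Hale, Rook, Verdant; each pays $44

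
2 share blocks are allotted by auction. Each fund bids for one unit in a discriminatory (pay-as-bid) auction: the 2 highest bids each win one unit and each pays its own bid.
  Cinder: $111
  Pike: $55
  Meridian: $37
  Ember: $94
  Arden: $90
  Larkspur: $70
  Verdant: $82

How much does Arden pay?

Ordering the bids: 111 (Cinder), 94 (Ember), 90 (Arden), 82 (Verdant), …
The 2 highest are Cinder, Ember.
Arden does not win → $0.

Arden pays $0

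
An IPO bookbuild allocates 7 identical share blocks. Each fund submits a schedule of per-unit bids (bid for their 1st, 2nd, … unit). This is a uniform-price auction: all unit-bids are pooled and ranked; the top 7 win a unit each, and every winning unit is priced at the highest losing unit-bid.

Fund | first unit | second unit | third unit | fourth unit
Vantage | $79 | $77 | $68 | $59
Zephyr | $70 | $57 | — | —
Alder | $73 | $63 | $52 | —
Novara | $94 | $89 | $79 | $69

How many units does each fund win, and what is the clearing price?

Alder 1, Novara 3, Vantage 2, Zephyr 1; clearing price $69

All unit-bids, highest first — top 7: 94 (Novara-1), 89 (Novara-2), 79 (Vantage-1), 79 (Novara-3), 77 (Vantage-2), 73 (Alder-1), 70 (Zephyr-1)
The (k+1)-th unit-bid is $69.
Allocation: Alder 1, Novara 3, Vantage 2, Zephyr 1.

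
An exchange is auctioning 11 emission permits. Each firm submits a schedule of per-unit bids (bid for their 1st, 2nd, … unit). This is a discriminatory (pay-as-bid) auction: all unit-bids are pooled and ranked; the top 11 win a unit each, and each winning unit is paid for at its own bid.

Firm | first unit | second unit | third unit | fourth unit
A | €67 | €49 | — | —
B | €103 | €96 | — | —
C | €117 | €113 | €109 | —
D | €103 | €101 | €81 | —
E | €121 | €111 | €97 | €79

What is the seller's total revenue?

Total revenue: €1,152

Pooled unit-bids ranked (top 11): 121 (E-1), 117 (C-1), 113 (C-2), 111 (E-2), 109 (C-3), 103 (B-1), 103 (D-1), 101 (D-2), 97 (E-3), 96 (B-2), 81 (D-3)
Next rejected bid: €79 (not a price — pay-as-bid).
Each winning unit pays its own bid.
Revenue = 121 + 117 + 113 + 111 + 109 + 103 + 103 + 101 + 97 + 96 + 81 = €1,152.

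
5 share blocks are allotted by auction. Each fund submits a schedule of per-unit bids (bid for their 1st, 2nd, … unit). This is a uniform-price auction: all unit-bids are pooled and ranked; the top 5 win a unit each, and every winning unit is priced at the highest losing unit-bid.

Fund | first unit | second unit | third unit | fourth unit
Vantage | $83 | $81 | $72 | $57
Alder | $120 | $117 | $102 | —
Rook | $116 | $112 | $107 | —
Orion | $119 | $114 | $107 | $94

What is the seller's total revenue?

Total revenue: $560

All unit-bids, highest first — top 5: 120 (Alder-1), 119 (Orion-1), 117 (Alder-2), 116 (Rook-1), 114 (Orion-2)
Highest rejected unit-bid = $112.
Allocation: Alder 2, Orion 2, Rook 1. Every unit priced at $112.
Revenue = 5 × 112 = $560.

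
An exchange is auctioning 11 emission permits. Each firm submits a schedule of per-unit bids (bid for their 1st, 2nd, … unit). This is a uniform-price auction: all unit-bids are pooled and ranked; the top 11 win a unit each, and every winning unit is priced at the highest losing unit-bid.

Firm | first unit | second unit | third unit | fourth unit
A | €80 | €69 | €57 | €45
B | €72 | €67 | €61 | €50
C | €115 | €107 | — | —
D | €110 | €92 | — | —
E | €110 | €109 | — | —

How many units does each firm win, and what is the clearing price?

A 2, B 3, C 2, D 2, E 2; clearing price €57

Pooled unit-bids ranked (top 11): 115 (C-1), 110 (D-1), 110 (E-1), 109 (E-2), 107 (C-2), 92 (D-2), 80 (A-1), 72 (B-1), 69 (A-2), 67 (B-2), 61 (B-3)
Highest rejected unit-bid = €57.
Allocation: A 2, B 3, C 2, D 2, E 2.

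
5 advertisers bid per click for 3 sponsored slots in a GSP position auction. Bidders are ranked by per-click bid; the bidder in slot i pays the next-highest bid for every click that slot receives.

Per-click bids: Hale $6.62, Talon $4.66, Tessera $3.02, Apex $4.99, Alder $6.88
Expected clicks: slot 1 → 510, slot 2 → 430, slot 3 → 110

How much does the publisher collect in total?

Total revenue: $6034.50

Ranked by bid: $6.88 (Alder) > $6.62 (Hale) > $4.99 (Apex) > $4.66 (Talon) > …
Slot 1: Alder pays $6.62 × 510 = $3376.20
Slot 2: Hale pays $4.99 × 430 = $2145.70
Slot 3: Apex pays $4.66 × 110 = $512.60
Total = $6034.50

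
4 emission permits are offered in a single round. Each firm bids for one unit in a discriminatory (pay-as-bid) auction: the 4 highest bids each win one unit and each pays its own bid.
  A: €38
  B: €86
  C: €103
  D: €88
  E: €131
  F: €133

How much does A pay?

Ordering the bids: 133 (F), 131 (E), 103 (C), 88 (D), 86 (B), 38 (A)
The 4 highest are F, E, C, D.
A does not win → €0.

A pays €0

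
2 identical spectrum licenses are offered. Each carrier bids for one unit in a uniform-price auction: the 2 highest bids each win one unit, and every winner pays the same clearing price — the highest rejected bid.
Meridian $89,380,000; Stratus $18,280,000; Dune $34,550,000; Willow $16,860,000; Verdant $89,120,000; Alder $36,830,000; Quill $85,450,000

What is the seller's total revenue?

Bids ranked high→low: 89,380,000 (Meridian), 89,120,000 (Verdant), 85,450,000 (Quill), 36,830,000 (Alder), …
Top 2: Meridian, Verdant.
First losing bid is Quill's $85,450,000, which sets the uniform price.
Total revenue = 2 × $85,450,000 = $170,900,000.

Total revenue: $170,900,000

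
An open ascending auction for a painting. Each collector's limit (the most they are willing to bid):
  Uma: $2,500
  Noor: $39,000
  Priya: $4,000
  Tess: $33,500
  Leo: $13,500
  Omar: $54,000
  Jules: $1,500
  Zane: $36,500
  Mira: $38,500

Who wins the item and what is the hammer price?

Omar wins at $39,000

Sorting limits: 54,000 (Omar) > 39,000 (Noor) > 38,500 (Mira) > 36,500 (Zane) > 33,500 (Tess) > 13,500 (Leo) > …
Bidding ends when Noor exits at $39,000; Omar takes it.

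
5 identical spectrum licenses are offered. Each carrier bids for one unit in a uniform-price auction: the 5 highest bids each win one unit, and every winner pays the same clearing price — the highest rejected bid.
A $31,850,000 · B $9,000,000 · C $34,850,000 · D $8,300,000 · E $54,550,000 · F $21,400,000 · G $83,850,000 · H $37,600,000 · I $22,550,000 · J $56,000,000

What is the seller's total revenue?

Bids ranked high→low: 83,850,000 (G), 56,000,000 (J), 54,550,000 (E), 37,600,000 (H), 34,850,000 (C), 31,850,000 (A), 22,550,000 (I), …
Top 5: G, J, E, H, C.
Clearing price = highest rejected bid = $31,850,000.
Total revenue = 5 × $31,850,000 = $159,250,000.

Total revenue: $159,250,000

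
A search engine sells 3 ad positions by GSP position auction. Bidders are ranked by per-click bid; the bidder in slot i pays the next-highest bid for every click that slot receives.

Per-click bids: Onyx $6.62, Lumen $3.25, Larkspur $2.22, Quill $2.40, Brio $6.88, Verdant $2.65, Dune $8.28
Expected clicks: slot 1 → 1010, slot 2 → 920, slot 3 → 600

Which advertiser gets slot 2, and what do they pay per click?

Brio; $6.62 per click

Per-click bids in order: $8.28 (Dune) > $6.88 (Brio) > $6.62 (Onyx) > $3.25 (Lumen) > …
Slot 2 goes to the second-ranked bidder, Brio, who pays the next bid down: $6.62/click.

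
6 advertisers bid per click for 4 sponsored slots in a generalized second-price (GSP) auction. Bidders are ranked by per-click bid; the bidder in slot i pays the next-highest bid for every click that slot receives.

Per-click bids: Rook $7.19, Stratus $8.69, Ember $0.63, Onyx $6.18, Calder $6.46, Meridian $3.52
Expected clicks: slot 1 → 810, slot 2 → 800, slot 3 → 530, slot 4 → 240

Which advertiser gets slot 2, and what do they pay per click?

Rook; $6.46 per click

Ranked by bid: $8.69 (Stratus) > $7.19 (Rook) > $6.46 (Calder) > $6.18 (Onyx) > $3.52 (Meridian) > …
Slot 2 goes to the second-ranked bidder, Rook, who pays the next bid down: $6.46/click.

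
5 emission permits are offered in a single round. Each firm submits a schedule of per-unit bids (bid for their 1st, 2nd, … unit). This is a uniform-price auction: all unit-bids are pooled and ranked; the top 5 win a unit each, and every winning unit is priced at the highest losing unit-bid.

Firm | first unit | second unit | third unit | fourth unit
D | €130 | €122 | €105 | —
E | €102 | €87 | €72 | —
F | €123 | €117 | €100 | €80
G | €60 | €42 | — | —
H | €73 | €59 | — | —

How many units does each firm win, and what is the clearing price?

Pooled unit-bids ranked (top 5): 130 (D-1), 123 (F-1), 122 (D-2), 117 (F-2), 105 (D-3)
The (k+1)-th unit-bid is €102.
Allocation: D 3, F 2.

D 3, F 2; clearing price €102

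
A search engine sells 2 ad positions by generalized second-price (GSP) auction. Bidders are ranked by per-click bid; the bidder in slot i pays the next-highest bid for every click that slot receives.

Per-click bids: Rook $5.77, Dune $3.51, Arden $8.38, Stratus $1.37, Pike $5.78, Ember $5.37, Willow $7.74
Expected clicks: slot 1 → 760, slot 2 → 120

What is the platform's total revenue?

Sorting advertisers: $8.38 (Arden) > $7.74 (Willow) > $5.78 (Pike) > …
Slot 1: Arden pays $7.74 × 760 = $5882.40
Slot 2: Willow pays $5.78 × 120 = $693.60
Total = $6576.00

Total revenue: $6576.00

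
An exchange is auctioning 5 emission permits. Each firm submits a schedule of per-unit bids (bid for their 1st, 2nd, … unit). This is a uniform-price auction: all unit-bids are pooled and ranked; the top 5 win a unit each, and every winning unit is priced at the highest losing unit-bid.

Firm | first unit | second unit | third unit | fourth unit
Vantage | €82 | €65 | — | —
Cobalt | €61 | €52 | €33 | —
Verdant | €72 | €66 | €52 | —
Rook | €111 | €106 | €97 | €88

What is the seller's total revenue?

Total revenue: €360

Pooled unit-bids ranked (top 5): 111 (Rook-1), 106 (Rook-2), 97 (Rook-3), 88 (Rook-4), 82 (Vantage-1)
Highest rejected unit-bid = €72.
Allocation: Rook 4, Vantage 1. Every unit priced at €72.
Revenue = 5 × 72 = €360.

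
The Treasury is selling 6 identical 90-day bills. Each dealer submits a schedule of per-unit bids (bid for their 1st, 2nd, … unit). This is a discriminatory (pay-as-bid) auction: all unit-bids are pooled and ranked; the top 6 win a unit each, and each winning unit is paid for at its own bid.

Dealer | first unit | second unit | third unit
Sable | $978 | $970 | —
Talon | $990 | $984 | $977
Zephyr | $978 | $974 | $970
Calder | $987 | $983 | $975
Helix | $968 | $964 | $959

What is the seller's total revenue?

Pooled unit-bids ranked (top 6): 990 (Talon-1), 987 (Calder-1), 984 (Talon-2), 983 (Calder-2), 978 (Sable-1), 978 (Zephyr-1)
Next rejected bid: $977 (not a price — pay-as-bid).
Each winning unit pays its own bid.
Revenue = 990 + 987 + 984 + 983 + 978 + 978 = $5,900.

Total revenue: $5,900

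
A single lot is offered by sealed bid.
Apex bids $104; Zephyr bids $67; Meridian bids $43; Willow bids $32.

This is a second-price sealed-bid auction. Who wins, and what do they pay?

Sorting bids: 104 (Apex) > 67 (Zephyr) > 43 (Meridian) > 32 (Willow)
Second-price: Apex pays Zephyr's bid of $67.

Apex pays $67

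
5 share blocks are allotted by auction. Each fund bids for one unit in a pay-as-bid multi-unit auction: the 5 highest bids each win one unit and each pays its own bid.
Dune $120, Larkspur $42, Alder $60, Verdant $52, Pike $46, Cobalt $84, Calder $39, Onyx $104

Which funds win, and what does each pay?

Dune $120, Onyx $104, Cobalt $84, Alder $60, Verdant $52

Bids ranked high→low: 120 (Dune), 104 (Onyx), 84 (Cobalt), 60 (Alder), 52 (Verdant), 46 (Pike), 42 (Larkspur), …
The 5 highest are Dune, Onyx, Cobalt, Alder, Verdant.
Each winner pays its own bid: Dune $120, Onyx $104, Cobalt $84, Alder $60, Verdant $52.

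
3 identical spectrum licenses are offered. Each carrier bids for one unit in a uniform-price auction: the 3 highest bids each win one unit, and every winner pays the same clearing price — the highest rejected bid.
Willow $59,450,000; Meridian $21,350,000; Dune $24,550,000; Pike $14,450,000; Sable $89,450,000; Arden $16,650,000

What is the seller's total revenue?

Total revenue: $64,050,000

Bids ranked high→low: 89,450,000 (Sable), 59,450,000 (Willow), 24,550,000 (Dune), 21,350,000 (Meridian), 16,650,000 (Arden), …
The 3 highest are Sable, Willow, Dune.
First losing bid is Meridian's $21,350,000, which sets the uniform price.
Total revenue = 3 × $21,350,000 = $64,050,000.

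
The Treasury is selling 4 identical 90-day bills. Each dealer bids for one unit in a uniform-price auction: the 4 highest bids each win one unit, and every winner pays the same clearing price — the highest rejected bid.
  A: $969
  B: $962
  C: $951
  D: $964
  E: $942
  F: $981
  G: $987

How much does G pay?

G pays $962

Bids ranked high→low: 987 (G), 981 (F), 969 (A), 964 (D), 962 (B), 951 (C), …
Winners (4 units): G, F, A, D.
Clearing price = highest rejected bid = $962.
G wins → pays $962.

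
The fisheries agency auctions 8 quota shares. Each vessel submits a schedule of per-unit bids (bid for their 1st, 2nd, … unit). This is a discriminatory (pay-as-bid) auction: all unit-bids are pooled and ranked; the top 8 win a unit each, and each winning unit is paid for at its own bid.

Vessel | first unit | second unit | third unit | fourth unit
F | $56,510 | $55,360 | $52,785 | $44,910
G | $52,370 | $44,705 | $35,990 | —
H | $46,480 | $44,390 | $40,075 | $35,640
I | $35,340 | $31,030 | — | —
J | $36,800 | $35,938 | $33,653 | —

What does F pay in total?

Merging the schedules and taking the best 8: 56,510 (F-1), 55,360 (F-2), 52,785 (F-3), 52,370 (G-1), 46,480 (H-1), 44,910 (F-4), 44,705 (G-2), 44,390 (H-2)
Next rejected bid: $40,075 (not a price — pay-as-bid).
F's winning unit-bids: 56,510 + 55,360 + 52,785 + 44,910 = $209,565.

F pays $209,565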